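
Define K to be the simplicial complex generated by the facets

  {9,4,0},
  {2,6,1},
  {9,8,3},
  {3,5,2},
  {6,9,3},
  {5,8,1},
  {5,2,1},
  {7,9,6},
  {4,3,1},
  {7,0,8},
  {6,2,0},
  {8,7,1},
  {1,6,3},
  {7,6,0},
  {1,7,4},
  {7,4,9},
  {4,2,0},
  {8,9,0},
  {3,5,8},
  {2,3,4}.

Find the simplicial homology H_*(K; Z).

Take the total order 0 < 1 < 2 < 3 < 4 < 5 < 6 < 7 < 8 < 9 on the vertex set. Then K (dimension 2) consists of the simplices:

  0-simplices (10): [0], [1], [2], [3], [4], [5], [6], [7], [8], [9]
  1-simplices (30): (30 of them)
  2-simplices (20): (20 of them)

Hence C_0 ≅ Z^10, C_1 ≅ Z^30, C_2 ≅ Z^20.

The boundary map ∂_1: C_1 → C_0 maps an edge to its endpoints' difference, ∂[p,q] = q − p. For instance
  ∂[4,7] = [7] − [4].
As a 10×30 matrix over Z this has rank 9, with invariant factors (1,1,1,1,1,1,1,1,1).

∂_2: C_2 → C_1 acts by ∂[p,q,r] = [q,r] − [p,r] + [p,q]. For instance
  ∂[0,2,6] = [2,6] − [0,6] + [0,2],
  ∂[1,7,8] = [7,8] − [1,8] + [1,7].
The 30×20 boundary matrix has rank 20 and Smith normal form diag(1,1,1,1,1,1,1,1,1,1,1,1,1,1,1,1,1,1,1,2).

From H_k ≅ ker(∂_k) / im(∂_{k+1}) we obtain:

  H_0: rank C_0 − rank ∂_1 = 10 − 9 = 1, and the invariant factors of ∂_1 are all 1, so H_0 = Z.
  H_1: rank ker ∂_1 − rank ∂_2 = (30 − 9) − 20 = 1, and ∂_2 has invariant factor 2 > 1, so H_1 = Z ⊕ Z/2.
  H_2: rank ker ∂_2 − rank ∂_3 = (20 − 20) − 0 = 0, and there is no ∂_3, so H_2 = 0.

As a check, the Euler characteristic is 10 − 30 + 20 = 0, which agrees with 1 − 1 + 0 = 0.
(K is a triangulation of the Klein bottle.)

H_0 ≅ Z,  H_1 ≅ Z ⊕ Z/2,  H_2 = 0.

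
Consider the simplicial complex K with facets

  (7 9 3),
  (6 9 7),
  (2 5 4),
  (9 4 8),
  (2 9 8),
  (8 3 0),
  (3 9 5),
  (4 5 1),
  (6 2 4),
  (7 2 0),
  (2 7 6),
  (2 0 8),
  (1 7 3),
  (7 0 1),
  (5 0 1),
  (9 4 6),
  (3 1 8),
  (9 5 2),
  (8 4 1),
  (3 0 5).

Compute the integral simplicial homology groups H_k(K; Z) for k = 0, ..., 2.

Take the total order 0 < 1 < 2 < 3 < 4 < 5 < 6 < 7 < 8 < 9 on the vertex set. Then K (dimension 2) consists of the simplices:

  0-simplices (10): [0], [1], [2], [3], [4], [5], [6], [7], [8], [9]
  1-simplices (30): (30 of them)
  2-simplices (20): (20 of them)

giving chain groups C_0 ≅ Z^10, C_1 ≅ Z^30, C_2 ≅ Z^20.

The boundary map ∂_1: C_1 → C_0 maps an edge to its endpoints' difference, ∂[p,q] = q − p. For instance
  ∂[1,3] = [3] − [1].
The 10×30 boundary matrix has rank 9 and Smith normal form diag(1,1,1,1,1,1,1,1,1).

Boundary ∂_2: C_2 → C_1 acts by ∂[p,q,r] = [q,r] − [p,r] + [p,q]. For instance
  ∂[3,7,9] = [7,9] − [3,9] + [3,7],
  ∂[6,7,9] = [7,9] − [6,9] + [6,7].
This gives a 30×20 integer matrix of rank 20; reducing to Smith normal form yields diagonal entries (1,1,1,1,1,1,1,1,1,1,1,1,1,1,1,1,1,1,1,2).

From H_k ≅ ker(∂_k) / im(∂_{k+1}) we obtain:

  H_0: rank C_0 − rank ∂_1 = 10 − 9 = 1, and the invariant factors of ∂_1 are all 1, so H_0 ≅ Z.
  H_1: rank ker ∂_1 − rank ∂_2 = (30 − 9) − 20 = 1, and ∂_2 has invariant factor 2 > 1, so H_1 ≅ Z ⊕ Z/2Z.
  H_2: rank ker ∂_2 − rank ∂_3 = (20 − 20) − 0 = 0, and there is no ∂_3, so H_2 ≅ 0.

(K is a triangulation of the Klein bottle.)

H_0 = Z,  H_1 = Z ⊕ Z/2Z,  H_2 = 0.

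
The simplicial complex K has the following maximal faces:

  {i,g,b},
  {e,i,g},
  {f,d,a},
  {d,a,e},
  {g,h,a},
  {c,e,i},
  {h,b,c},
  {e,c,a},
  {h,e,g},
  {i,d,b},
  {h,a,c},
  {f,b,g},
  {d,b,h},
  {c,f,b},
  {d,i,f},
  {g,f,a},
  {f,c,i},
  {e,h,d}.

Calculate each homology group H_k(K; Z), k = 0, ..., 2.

H_0 ≅ Z,  H_1 ≅ Z ⊕ Z/2,  H_2 = 0.

Take the total order a < b < c < d < e < f < g < h < i on the vertex set. Then K (dimension 2) consists of the simplices:

  0-simplices (9): a, b, c, d, e, f, g, h, i
  1-simplices (27): ac, ad, ae, af, ag, ah, bc, bd, bf, bg, bh, bi, ce, cf, ch, ci, de, df, dh, di, eg, eh, ei, fg, fi, gh, gi
  2-simplices (18): ace, ach, ade, adf, afg, agh, bcf, bch, bdh, bdi, bfg, bgi, cei, cfi, deh, dfi, egh, egi

giving chain groups C_0 ≅ Z^9, C_1 ≅ Z^27, C_2 ≅ Z^18.

∂_1: C_1 → C_0 is given by ∂[p,q] = [q] − [p]. For instance
  ∂eg = g − e.
The 9×27 boundary matrix has rank 8 and Smith normal form diag(1,1,1,1,1,1,1,1).

The boundary map ∂_2: C_2 → C_1 acts by ∂[p,q,r] = [q,r] − [p,r] + [p,q]. For instance
  ∂adf = df − af + ad,
  ∂cfi = fi − ci + cf.
The resulting 27×18 matrix has rank 18, and its Smith normal form has invariant factors (1,1,1,1,1,1,1,1,1,1,1,1,1,1,1,1,1,2).

Reading off H_k = ker ∂_k / im ∂_{k+1}:

  H_0: rank C_0 − rank ∂_1 = 9 − 8 = 1, and the invariant factors of ∂_1 are all 1, so H_0 ≅ Z.
  H_1: rank ker ∂_1 − rank ∂_2 = (27 − 8) − 18 = 1, and ∂_2 has invariant factor 2 > 1, so H_1 ≅ Z ⊕ Z/2.
  H_2: rank ker ∂_2 − rank ∂_3 = (18 − 18) − 0 = 0, and there is no ∂_3, so H_2 ≅ 0.

(K is a triangulation of the Klein bottle.)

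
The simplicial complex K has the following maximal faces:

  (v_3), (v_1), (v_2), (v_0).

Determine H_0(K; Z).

We work with the vertex ordering v_0 < v_1 < v_2 < v_3. The simplices of K, each written with vertices in increasing order, are:

  0-simplices (4): [v_0], [v_1], [v_2], [v_3]

Hence C_0 ≅ Z^4.

From H_k ≅ ker(∂_k) / im(∂_{k+1}) we obtain:

  H_0: rank C_0 − rank ∂_1 = 4 − 0 = 4, and there is no ∂_1, so H_0 = Z^4.

H_0 ≅ Z^4.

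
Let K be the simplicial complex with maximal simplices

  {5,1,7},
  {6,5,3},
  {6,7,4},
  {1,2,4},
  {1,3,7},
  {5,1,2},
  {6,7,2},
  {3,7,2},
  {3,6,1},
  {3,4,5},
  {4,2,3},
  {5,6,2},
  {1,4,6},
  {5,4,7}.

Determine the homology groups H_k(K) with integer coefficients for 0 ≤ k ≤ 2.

H_0 = Z,  H_1 = Z^2,  H_2 = Z.

Fix the vertex order 1 < 2 < 3 < 4 < 5 < 6 < 7 and write every simplex with vertices in increasing order. Then dim K = 2 and the simplices of K are:

  0-simplices (7): [1], [2], [3], [4], [5], [6], [7]
  1-simplices (21): [1,2], [1,3], [1,4], [1,5], [1,6], [1,7], [2,3], [2,4], [2,5], [2,6], [2,7], [3,4], [3,5], [3,6], [3,7], [4,5], [4,6], [4,7], [5,6], [5,7], [6,7]
  2-simplices (14): [1,2,4], [1,2,5], [1,3,6], [1,3,7], [1,4,6], [1,5,7], [2,3,4], [2,3,7], [2,5,6], [2,6,7], [3,4,5], [3,5,6], [4,5,7], [4,6,7]

Hence C_0 ≅ Z^7, C_1 ≅ Z^21, C_2 ≅ Z^14.

The boundary map ∂_1: C_1 → C_0 sends each edge [p,q] (with p < q) to q − p.
The resulting 7×21 matrix has rank 6, and its Smith normal form has invariant factors (1,1,1,1,1,1).

The boundary map ∂_2: C_2 → C_1 acts by ∂[p,q,r] = [q,r] − [p,r] + [p,q]. For instance
  ∂[1,5,7] = [5,7] − [1,7] + [1,5],
  ∂[3,4,5] = [4,5] − [3,5] + [3,4].
The 21×14 boundary matrix has rank 13 and Smith normal form diag(1,1,1,1,1,1,1,1,1,1,1,1,1).

Computing H_k = (kernel of ∂_k) / (image of ∂_{k+1}):

  H_0: rank C_0 − rank ∂_1 = 7 − 6 = 1, and the invariant factors of ∂_1 are all 1, so H_0 ≅ Z.
  H_1: rank ker ∂_1 − rank ∂_2 = (21 − 6) − 13 = 2, and the invariant factors of ∂_2 are all 1, so H_1 ≅ Z^2.
  H_2: rank ker ∂_2 − rank ∂_3 = (14 − 13) − 0 = 1, and there is no ∂_3, so H_2 ≅ Z.

(K is a triangulation of the torus T^2.)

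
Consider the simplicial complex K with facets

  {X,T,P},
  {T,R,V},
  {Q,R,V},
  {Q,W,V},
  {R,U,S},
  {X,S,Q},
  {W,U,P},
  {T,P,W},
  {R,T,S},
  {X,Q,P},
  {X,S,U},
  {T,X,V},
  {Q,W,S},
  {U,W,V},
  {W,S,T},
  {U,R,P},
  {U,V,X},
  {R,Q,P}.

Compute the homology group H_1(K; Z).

We work with the vertex ordering P < Q < R < S < T < U < V < W < X. The simplices of K, each written with vertices in increasing order, are:

  0-simplices (9): P, Q, R, S, T, U, V, W, X
  1-simplices (27): PQ, PR, PT, PU, PW, PX, QR, QS, QV, QW, QX, RS, RT, RU, RV, ST, SU, SW, SX, TV, TW, TX, UV, UW, UX, VW, VX
  2-simplices (18): PQR, PQX, PRU, PTW, PTX, PUW, QRV, QSW, QSX, QVW, RST, RSU, RTV, STW, SUX, TVX, UVW, UVX

Hence C_0 ≅ Z^9, C_1 ≅ Z^27, C_2 ≅ Z^18.

∂_1: C_1 → C_0 is given by ∂[p,q] = [q] − [p]. For instance
  ∂VX = X − V.
The resulting 9×27 matrix has rank 8, and its Smith normal form has invariant factors (1,1,1,1,1,1,1,1).

The boundary map ∂_2: C_2 → C_1 sends each 2-simplex [p,q,r] to [q,r] − [p,r] + [p,q]. For instance
  ∂RTV = TV − RV + RT,
  ∂QRV = RV − QV + QR.
The resulting 27×18 matrix has rank 17, and its Smith normal form has invariant factors (1,1,1,1,1,1,1,1,1,1,1,1,1,1,1,1,1).

Computing H_k = (kernel of ∂_k) / (image of ∂_{k+1}):

  H_1: rank ker ∂_1 − rank ∂_2 = (27 − 8) − 17 = 2, and the invariant factors of ∂_2 are all 1, so H_1 ≅ Z^2.

H_1 ≅ Z^2.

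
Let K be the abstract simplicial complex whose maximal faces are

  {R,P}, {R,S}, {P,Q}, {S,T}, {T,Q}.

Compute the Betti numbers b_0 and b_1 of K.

Fix the vertex order P < Q < R < S < T and write every simplex with vertices in increasing order. Then dim K = 1 and the simplices of K are:

  0-simplices (5): P, Q, R, S, T
  1-simplices (5): PQ, PR, QT, RS, ST

giving chain groups C_0 ≅ Z^5, C_1 ≅ Z^5.

∂_1: C_1 → C_0 is given by ∂[p,q] = [q] − [p]. For instance
  ∂ST = T − S.
The resulting 5×5 matrix has rank 4, and its Smith normal form has invariant factors (1,1,1,1).

Computing H_k = (kernel of ∂_k) / (image of ∂_{k+1}):

  H_0: rank C_0 − rank ∂_1 = 5 − 4 = 1, and the invariant factors of ∂_1 are all 1, so H_0 ≅ Z.
  H_1: rank ker ∂_1 − rank ∂_2 = (5 − 4) − 0 = 1, and there is no ∂_2, so H_1 ≅ Z.

Hence the Betti numbers are b_0 = 1, b_1 = 1.

b_0 = 1, b_1 = 1.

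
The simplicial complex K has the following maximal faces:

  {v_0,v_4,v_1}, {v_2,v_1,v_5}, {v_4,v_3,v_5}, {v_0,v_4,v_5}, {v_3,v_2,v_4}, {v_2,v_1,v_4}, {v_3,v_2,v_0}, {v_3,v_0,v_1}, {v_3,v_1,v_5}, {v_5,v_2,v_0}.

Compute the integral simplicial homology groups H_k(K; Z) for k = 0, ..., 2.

Order the vertices as v_0 < v_1 < v_2 < v_3 < v_4 < v_5. Listing each simplex with vertices in this order, K has dimension 2 with simplices:

  0-simplices (6): [v_0], [v_1], [v_2], [v_3], [v_4], [v_5]
  1-simplices (15): (15 of them)
  2-simplices (10): [v_0,v_1,v_3], [v_0,v_1,v_4], [v_0,v_2,v_3], [v_0,v_2,v_5], [v_0,v_4,v_5], [v_1,v_2,v_4], [v_1,v_2,v_5], [v_1,v_3,v_5], [v_2,v_3,v_4], [v_3,v_4,v_5]

so the chain groups are C_0 ≅ Z^6, C_1 ≅ Z^15, C_2 ≅ Z^10.

Boundary ∂_1: C_1 → C_0 is given by ∂[p,q] = [q] − [p]. For instance
  ∂[v_3,v_4] = [v_4] − [v_3].
The resulting 6×15 matrix has rank 5, and its Smith normal form has invariant factors (1,1,1,1,1).

The boundary map ∂_2: C_2 → C_1 sends each 2-simplex [p,q,r] to [q,r] − [p,r] + [p,q]. For instance
  ∂[v_0,v_1,v_3] = [v_1,v_3] − [v_0,v_3] + [v_0,v_1],
  ∂[v_0,v_4,v_5] = [v_4,v_5] − [v_0,v_5] + [v_0,v_4].
As a 15×10 matrix over Z this has rank 10, with invariant factors (1,1,1,1,1,1,1,1,1,2).

Reading off H_k = ker ∂_k / im ∂_{k+1}:

  H_0: rank C_0 − rank ∂_1 = 6 − 5 = 1, and the invariant factors of ∂_1 are all 1, so H_0 = Z.
  H_1: rank ker ∂_1 − rank ∂_2 = (15 − 5) − 10 = 0, and ∂_2 has invariant factor 2 > 1, so H_1 = Z/2.
  H_2: rank ker ∂_2 − rank ∂_3 = (10 − 10) − 0 = 0, and there is no ∂_3, so H_2 = 0.

(K is a triangulation of the real projective plane RP^2.)

H_0 ≅ Z,  H_1 ≅ Z/2,  H_2 = 0.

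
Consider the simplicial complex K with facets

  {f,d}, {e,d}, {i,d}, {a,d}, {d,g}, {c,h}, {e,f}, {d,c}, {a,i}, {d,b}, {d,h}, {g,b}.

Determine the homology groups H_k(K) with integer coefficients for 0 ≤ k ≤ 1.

Fix the vertex order a < b < c < d < e < f < g < h < i and write every simplex with vertices in increasing order. Then dim K = 1 and the simplices of K are:

  0-simplices (9): a, b, c, d, e, f, g, h, i
  1-simplices (12): ad, ai, bd, bg, cd, ch, de, df, dg, dh, di, ef

giving chain groups C_0 ≅ Z^9, C_1 ≅ Z^12.

The boundary map ∂_1: C_1 → C_0 is given by ∂[p,q] = [q] − [p]. For instance
  ∂de = e − d.
The 9×12 boundary matrix has rank 8 and Smith normal form diag(1,1,1,1,1,1,1,1).

Computing H_k = (kernel of ∂_k) / (image of ∂_{k+1}):

  H_0: rank C_0 − rank ∂_1 = 9 − 8 = 1, and the invariant factors of ∂_1 are all 1, so H_0 = Z.
  H_1: rank ker ∂_1 − rank ∂_2 = (12 − 8) − 0 = 4, and there is no ∂_2, so H_1 = Z^4.

(K is a triangulation of a wedge of 4 circles.)

H_0 ≅ Z,  H_1 ≅ Z^4.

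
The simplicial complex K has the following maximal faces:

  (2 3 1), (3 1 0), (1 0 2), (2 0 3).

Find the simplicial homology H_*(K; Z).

Take the total order 0 < 1 < 2 < 3 on the vertex set. Then K (dimension 2) consists of the simplices:

  0-simplices (4): [0], [1], [2], [3]
  1-simplices (6): [0,1], [0,2], [0,3], [1,2], [1,3], [2,3]
  2-simplices (4): [0,1,2], [0,1,3], [0,2,3], [1,2,3]

Hence C_0 ≅ Z^4, C_1 ≅ Z^6, C_2 ≅ Z^4.

The boundary map ∂_1: C_1 → C_0 is given by ∂[p,q] = [q] − [p].
This gives a 4×6 integer matrix of rank 3; reducing to Smith normal form yields diagonal entries (1,1,1).

The boundary map ∂_2: C_2 → C_1 maps a triangle to the signed sum of its edges. For instance
  ∂[1,2,3] = [2,3] − [1,3] + [1,2],
  ∂[0,2,3] = [2,3] − [0,3] + [0,2].
This gives a 6×4 integer matrix of rank 3; reducing to Smith normal form yields diagonal entries (1,1,1).

From H_k ≅ ker(∂_k) / im(∂_{k+1}) we obtain:

  H_0: rank C_0 − rank ∂_1 = 4 − 3 = 1, and the invariant factors of ∂_1 are all 1, so H_0 ≅ Z.
  H_1: rank ker ∂_1 − rank ∂_2 = (6 − 3) − 3 = 0, and the invariant factors of ∂_2 are all 1, so H_1 ≅ 0.
  H_2: rank ker ∂_2 − rank ∂_3 = (4 − 3) − 0 = 1, and there is no ∂_3, so H_2 ≅ Z.

(K is a triangulation of the 2-sphere S^2.)

H_0 ≅ Z,  H_1 = 0,  H_2 ≅ Z.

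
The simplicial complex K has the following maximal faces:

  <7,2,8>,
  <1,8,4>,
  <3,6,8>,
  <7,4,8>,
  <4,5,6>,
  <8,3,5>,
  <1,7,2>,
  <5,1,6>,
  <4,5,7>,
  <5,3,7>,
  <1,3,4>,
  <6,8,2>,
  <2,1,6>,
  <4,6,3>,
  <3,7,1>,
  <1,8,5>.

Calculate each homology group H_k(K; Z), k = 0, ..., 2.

H_0 = Z,  H_1 = Z^2,  H_2 = Z.

K has 8 vertices, 24 edges, 16 triangles.
rank ∂_0 = 0, rank ∂_1 = 7 ⇒ b_0 = 8 − 0 − 7 = 1; all invariant factors of ∂_1 are 1 so no torsion. So H_0 = Z.
rank ∂_1 = 7, rank ∂_2 = 15 ⇒ b_1 = 24 − 7 − 15 = 2; all invariant factors of ∂_2 are 1 so no torsion. So H_1 = Z^2.
rank ∂_2 = 15, rank ∂_3 = 0 ⇒ b_2 = 16 − 15 − 0 = 1. So H_2 = Z.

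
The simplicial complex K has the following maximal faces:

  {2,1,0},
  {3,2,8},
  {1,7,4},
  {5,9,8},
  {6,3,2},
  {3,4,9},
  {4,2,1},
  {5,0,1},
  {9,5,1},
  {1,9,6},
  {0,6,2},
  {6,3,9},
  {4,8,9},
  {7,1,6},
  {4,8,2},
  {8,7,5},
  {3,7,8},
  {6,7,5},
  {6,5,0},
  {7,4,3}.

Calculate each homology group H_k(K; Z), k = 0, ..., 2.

H_0 ≅ Z,  H_1 ≅ Z ⊕ Z_2,  H_2 = 0.

Take the total order 0 < 1 < 2 < 3 < 4 < 5 < 6 < 7 < 8 < 9 on the vertex set. Then K (dimension 2) consists of the simplices:

  0-simplices (10): [0], [1], [2], [3], [4], [5], [6], [7], [8], [9]
  1-simplices (30): (30 of them)
  2-simplices (20): (20 of them)

so the chain groups are C_0 ≅ Z^10, C_1 ≅ Z^30, C_2 ≅ Z^20.

Boundary ∂_1: C_1 → C_0 is given by ∂[p,q] = [q] − [p].
The 10×30 boundary matrix has rank 9 and Smith normal form diag(1,1,1,1,1,1,1,1,1).

The boundary map ∂_2: C_2 → C_1 maps a triangle to the signed sum of its edges. For instance
  ∂[3,6,9] = [6,9] − [3,9] + [3,6],
  ∂[0,5,6] = [5,6] − [0,6] + [0,5].
As a 30×20 matrix over Z this has rank 20, with invariant factors (1,1,1,1,1,1,1,1,1,1,1,1,1,1,1,1,1,1,1,2).

Computing H_k = (kernel of ∂_k) / (image of ∂_{k+1}):

  H_0: rank C_0 − rank ∂_1 = 10 − 9 = 1, and the invariant factors of ∂_1 are all 1, so H_0 = Z.
  H_1: rank ker ∂_1 − rank ∂_2 = (30 − 9) − 20 = 1, and ∂_2 has invariant factor 2 > 1, so H_1 = Z ⊕ Z_2.
  H_2: rank ker ∂_2 − rank ∂_3 = (20 − 20) − 0 = 0, and there is no ∂_3, so H_2 = 0.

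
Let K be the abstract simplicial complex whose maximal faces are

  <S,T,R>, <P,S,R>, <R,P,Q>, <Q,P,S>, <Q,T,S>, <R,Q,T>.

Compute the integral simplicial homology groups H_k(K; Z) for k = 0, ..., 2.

H_0 ≅ Z,  H_1 = 0,  H_2 ≅ Z.

We work with the vertex ordering P < Q < R < S < T. The simplices of K, each written with vertices in increasing order, are:

  0-simplices (5): P, Q, R, S, T
  1-simplices (9): PQ, PR, PS, QR, QS, QT, RS, RT, ST
  2-simplices (6): PQR, PQS, PRS, QRT, QST, RST

giving chain groups C_0 ≅ Z^5, C_1 ≅ Z^9, C_2 ≅ Z^6.

Boundary ∂_1: C_1 → C_0 sends each edge [p,q] (with p < q) to q − p.
The resulting 5×9 matrix has rank 4, and its Smith normal form has invariant factors (1,1,1,1).

Boundary ∂_2: C_2 → C_1 acts by ∂[p,q,r] = [q,r] − [p,r] + [p,q]. For instance
  ∂PQS = QS − PS + PQ,
  ∂PRS = RS − PS + PR.
The 9×6 boundary matrix has rank 5 and Smith normal form diag(1,1,1,1,1).

Now H_k = ker ∂_k / im ∂_{k+1}, so:

  H_0: rank C_0 − rank ∂_1 = 5 − 4 = 1, and the invariant factors of ∂_1 are all 1, so H_0 ≅ Z.
  H_1: rank ker ∂_1 − rank ∂_2 = (9 − 4) − 5 = 0, and the invariant factors of ∂_2 are all 1, so H_1 ≅ 0.
  H_2: rank ker ∂_2 − rank ∂_3 = (6 − 5) − 0 = 1, and there is no ∂_3, so H_2 ≅ Z.

As a check, the Euler characteristic is 5 − 9 + 6 = 2, which agrees with 1 − 0 + 1 = 2.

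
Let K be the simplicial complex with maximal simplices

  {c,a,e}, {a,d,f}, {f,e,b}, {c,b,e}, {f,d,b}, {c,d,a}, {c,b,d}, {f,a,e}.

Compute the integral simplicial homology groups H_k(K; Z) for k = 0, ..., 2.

Order the vertices as a < b < c < d < e < f. Listing each simplex with vertices in this order, K has dimension 2 with simplices:

  0-simplices (6): a, b, c, d, e, f
  1-simplices (12): ac, ad, ae, af, bc, bd, be, bf, cd, ce, df, ef
  2-simplices (8): acd, ace, adf, aef, bcd, bce, bdf, bef

Hence C_0 ≅ Z^6, C_1 ≅ Z^12, C_2 ≅ Z^8.

Boundary ∂_1: C_1 → C_0 is given by ∂[p,q] = [q] − [p]. For instance
  ∂be = e − b.
The 6×12 boundary matrix has rank 5 and Smith normal form diag(1,1,1,1,1).

Boundary ∂_2: C_2 → C_1 maps a triangle to the signed sum of its edges. For instance
  ∂bef = ef − bf + be,
  ∂adf = df − af + ad.
The 12×8 boundary matrix has rank 7 and Smith normal form diag(1,1,1,1,1,1,1).

Now H_k = ker ∂_k / im ∂_{k+1}, so:

  H_0: rank C_0 − rank ∂_1 = 6 − 5 = 1, and the invariant factors of ∂_1 are all 1, so H_0 ≅ Z.
  H_1: rank ker ∂_1 − rank ∂_2 = (12 − 5) − 7 = 0, and the invariant factors of ∂_2 are all 1, so H_1 ≅ 0.
  H_2: rank ker ∂_2 − rank ∂_3 = (8 − 7) − 0 = 1, and there is no ∂_3, so H_2 ≅ Z.

As a check, the Euler characteristic is 6 − 12 + 8 = 2, which agrees with 1 − 0 + 1 = 2.

H_0 ≅ Z,  H_1 = 0,  H_2 ≅ Z.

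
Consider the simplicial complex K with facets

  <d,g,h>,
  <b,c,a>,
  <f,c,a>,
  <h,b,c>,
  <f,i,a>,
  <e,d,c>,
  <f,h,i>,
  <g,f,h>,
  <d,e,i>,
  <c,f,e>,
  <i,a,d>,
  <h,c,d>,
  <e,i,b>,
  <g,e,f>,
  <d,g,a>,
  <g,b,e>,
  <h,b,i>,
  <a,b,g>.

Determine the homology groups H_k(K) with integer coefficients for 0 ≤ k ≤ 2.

K has 9 vertices, 27 edges, 18 triangles.
rank ∂_0 = 0, rank ∂_1 = 8 ⇒ b_0 = 9 − 0 − 8 = 1; all invariant factors of ∂_1 are 1 so no torsion. So H_0 ≅ Z.
rank ∂_1 = 8, rank ∂_2 = 17 ⇒ b_1 = 27 − 8 − 17 = 2; all invariant factors of ∂_2 are 1 so no torsion. So H_1 ≅ Z^2.
rank ∂_2 = 17, rank ∂_3 = 0 ⇒ b_2 = 18 − 17 − 0 = 1. So H_2 ≅ Z.

H_0 = Z,  H_1 = Z^2,  H_2 = Z.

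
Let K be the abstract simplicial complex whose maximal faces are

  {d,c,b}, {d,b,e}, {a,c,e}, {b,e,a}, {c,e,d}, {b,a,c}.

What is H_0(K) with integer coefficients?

H_0 ≅ Z.

Take the total order a < b < c < d < e on the vertex set. Then K (dimension 2) consists of the simplices:

  0-simplices (5): a, b, c, d, e
  1-simplices (9): ab, ac, ae, bc, bd, be, cd, ce, de
  2-simplices (6): abc, abe, ace, bcd, bde, cde

giving chain groups C_0 ≅ Z^5, C_1 ≅ Z^9, C_2 ≅ Z^6.

The boundary map ∂_1: C_1 → C_0 sends each edge [p,q] (with p < q) to q − p.
The 5×9 boundary matrix has rank 4 and Smith normal form diag(1,1,1,1).

Boundary ∂_2: C_2 → C_1 acts by ∂[p,q,r] = [q,r] − [p,r] + [p,q]. For instance
  ∂abc = bc − ac + ab,
  ∂ace = ce − ae + ac.
The resulting 9×6 matrix has rank 5, and its Smith normal form has invariant factors (1,1,1,1,1).

From H_k ≅ ker(∂_k) / im(∂_{k+1}) we obtain:

  H_0: rank C_0 − rank ∂_1 = 5 − 4 = 1, and the invariant factors of ∂_1 are all 1, so H_0 ≅ Z.

(K is a triangulation of the 2-sphere S^2.)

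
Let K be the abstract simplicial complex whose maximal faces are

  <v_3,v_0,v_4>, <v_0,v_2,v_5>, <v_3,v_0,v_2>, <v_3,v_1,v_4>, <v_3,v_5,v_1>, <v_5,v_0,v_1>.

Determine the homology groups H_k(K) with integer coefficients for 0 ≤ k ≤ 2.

Fix the vertex order v_0 < v_1 < v_2 < v_3 < v_4 < v_5 and write every simplex with vertices in increasing order. Then dim K = 2 and the simplices of K are:

  0-simplices (6): [v_0], [v_1], [v_2], [v_3], [v_4], [v_5]
  1-simplices (12): [v_0,v_1], [v_0,v_2], [v_0,v_3], [v_0,v_4], [v_0,v_5], [v_1,v_3], [v_1,v_4], [v_1,v_5], [v_2,v_3], [v_2,v_5], [v_3,v_4], [v_3,v_5]
  2-simplices (6): [v_0,v_1,v_5], [v_0,v_2,v_3], [v_0,v_2,v_5], [v_0,v_3,v_4], [v_1,v_3,v_4], [v_1,v_3,v_5]

so the chain groups are C_0 ≅ Z^6, C_1 ≅ Z^12, C_2 ≅ Z^6.

∂_1: C_1 → C_0 sends each edge [p,q] (with p < q) to q − p. For instance
  ∂[v_0,v_4] = [v_4] − [v_0].
This gives a 6×12 integer matrix of rank 5; reducing to Smith normal form yields diagonal entries (1,1,1,1,1).

The boundary map ∂_2: C_2 → C_1 acts by ∂[p,q,r] = [q,r] − [p,r] + [p,q]. For instance
  ∂[v_0,v_3,v_4] = [v_3,v_4] − [v_0,v_4] + [v_0,v_3],
  ∂[v_1,v_3,v_5] = [v_3,v_5] − [v_1,v_5] + [v_1,v_3].
The 12×6 boundary matrix has rank 6 and Smith normal form diag(1,1,1,1,1,1).

Now H_k = ker ∂_k / im ∂_{k+1}, so:

  H_0: rank C_0 − rank ∂_1 = 6 − 5 = 1, and the invariant factors of ∂_1 are all 1, so H_0 ≅ Z.
  H_1: rank ker ∂_1 − rank ∂_2 = (12 − 5) − 6 = 1, and the invariant factors of ∂_2 are all 1, so H_1 ≅ Z.
  H_2: rank ker ∂_2 − rank ∂_3 = (6 − 6) − 0 = 0, and there is no ∂_3, so H_2 ≅ 0.

H_0 ≅ Z,  H_1 ≅ Z,  H_2 = 0.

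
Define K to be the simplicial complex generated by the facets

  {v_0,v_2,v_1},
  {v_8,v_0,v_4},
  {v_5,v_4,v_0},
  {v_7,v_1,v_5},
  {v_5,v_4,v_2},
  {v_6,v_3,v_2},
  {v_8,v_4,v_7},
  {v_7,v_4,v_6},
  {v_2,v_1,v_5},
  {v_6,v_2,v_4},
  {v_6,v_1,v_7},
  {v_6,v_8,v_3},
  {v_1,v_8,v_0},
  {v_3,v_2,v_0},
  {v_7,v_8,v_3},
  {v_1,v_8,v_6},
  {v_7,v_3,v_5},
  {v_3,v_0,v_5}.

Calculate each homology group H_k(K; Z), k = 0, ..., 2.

Order the vertices as v_0 < v_1 < v_2 < v_3 < v_4 < v_5 < v_6 < v_7 < v_8. Listing each simplex with vertices in this order, K has dimension 2 with simplices:

  0-simplices (9): [v_0], [v_1], [v_2], [v_3], [v_4], [v_5], [v_6], [v_7], [v_8]
  1-simplices (27): (27 of them)
  2-simplices (18): (18 of them)

so the chain groups are C_0 ≅ Z^9, C_1 ≅ Z^27, C_2 ≅ Z^18.

∂_1: C_1 → C_0 is given by ∂[p,q] = [q] − [p]. For instance
  ∂[v_2,v_3] = [v_3] − [v_2].
The resulting 9×27 matrix has rank 8, and its Smith normal form has invariant factors (1,1,1,1,1,1,1,1).

The boundary map ∂_2: C_2 → C_1 sends each 2-simplex [p,q,r] to [q,r] − [p,r] + [p,q]. For instance
  ∂[v_4,v_7,v_8] = [v_7,v_8] − [v_4,v_8] + [v_4,v_7],
  ∂[v_2,v_4,v_6] = [v_4,v_6] − [v_2,v_6] + [v_2,v_4].
As a 27×18 matrix over Z this has rank 18, with invariant factors (1,1,1,1,1,1,1,1,1,1,1,1,1,1,1,1,1,2).

From H_k ≅ ker(∂_k) / im(∂_{k+1}) we obtain:

  H_0: rank C_0 − rank ∂_1 = 9 − 8 = 1, and the invariant factors of ∂_1 are all 1, so H_0 = Z.
  H_1: rank ker ∂_1 − rank ∂_2 = (27 − 8) − 18 = 1, and ∂_2 has invariant factor 2 > 1, so H_1 = Z × Z/2.
  H_2: rank ker ∂_2 − rank ∂_3 = (18 − 18) − 0 = 0, and there is no ∂_3, so H_2 = 0.

(K is a triangulation of the Klein bottle.)

H_0 = Z,  H_1 = Z × Z/2,  H_2 = 0.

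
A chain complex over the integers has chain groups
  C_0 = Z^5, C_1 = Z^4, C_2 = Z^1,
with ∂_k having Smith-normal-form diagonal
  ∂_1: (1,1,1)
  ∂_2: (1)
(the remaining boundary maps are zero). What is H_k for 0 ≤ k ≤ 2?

H_0 ≅ Z^2,  H_1 = 0,  H_2 = 0.

H_0: b_0 = 5 − 0 − 3 = 2; torsion from ∂_1 factors > 1: none. So H_0 ≅ Z^2.
H_1: b_1 = 4 − 3 − 1 = 0; torsion from ∂_2 factors > 1: none. So H_1 ≅ 0.
H_2: b_2 = 1 − 1 − 0 = 0; torsion from ∂_3 factors > 1: none. So H_2 ≅ 0.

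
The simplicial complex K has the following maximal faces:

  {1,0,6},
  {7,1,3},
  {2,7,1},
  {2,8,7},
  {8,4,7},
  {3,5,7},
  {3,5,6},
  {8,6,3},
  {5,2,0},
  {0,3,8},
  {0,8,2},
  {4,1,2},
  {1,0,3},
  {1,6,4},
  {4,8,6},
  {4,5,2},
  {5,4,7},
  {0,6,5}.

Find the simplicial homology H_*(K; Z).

H_0 ≅ Z,  H_1 ≅ Z ⊕ Z/2,  H_2 = 0.

Take the total order 0 < 1 < 2 < 3 < 4 < 5 < 6 < 7 < 8 on the vertex set. Then K (dimension 2) consists of the simplices:

  0-simplices (9): [0], [1], [2], [3], [4], [5], [6], [7], [8]
  1-simplices (27): (27 of them)
  2-simplices (18): [0,1,3], [0,1,6], [0,2,5], [0,2,8], [0,3,8], [0,5,6], [1,2,4], [1,2,7], [1,3,7], [1,4,6], [2,4,5], [2,7,8], [3,5,6], [3,5,7], [3,6,8], [4,5,7], [4,6,8], [4,7,8]

Hence C_0 ≅ Z^9, C_1 ≅ Z^27, C_2 ≅ Z^18.

The boundary map ∂_1: C_1 → C_0 maps an edge to its endpoints' difference, ∂[p,q] = q − p.
As a 9×27 matrix over Z this has rank 8, with invariant factors (1,1,1,1,1,1,1,1).

The boundary map ∂_2: C_2 → C_1 acts by ∂[p,q,r] = [q,r] − [p,r] + [p,q]. For instance
  ∂[2,7,8] = [7,8] − [2,8] + [2,7],
  ∂[0,5,6] = [5,6] − [0,6] + [0,5].
As a 27×18 matrix over Z this has rank 18, with invariant factors (1,1,1,1,1,1,1,1,1,1,1,1,1,1,1,1,1,2).

Now H_k = ker ∂_k / im ∂_{k+1}, so:

  H_0: rank C_0 − rank ∂_1 = 9 − 8 = 1, and the invariant factors of ∂_1 are all 1, so H_0 ≅ Z.
  H_1: rank ker ∂_1 − rank ∂_2 = (27 − 8) − 18 = 1, and ∂_2 has invariant factor 2 > 1, so H_1 ≅ Z ⊕ Z/2.
  H_2: rank ker ∂_2 − rank ∂_3 = (18 − 18) − 0 = 0, and there is no ∂_3, so H_2 ≅ 0.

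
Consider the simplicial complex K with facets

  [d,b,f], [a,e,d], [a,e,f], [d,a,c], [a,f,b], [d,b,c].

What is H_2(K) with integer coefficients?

H_2 = 0.

We work with the vertex ordering a < b < c < d < e < f. The simplices of K, each written with vertices in increasing order, are:

  0-simplices (6): a, b, c, d, e, f
  1-simplices (12): ab, ac, ad, ae, af, bc, bd, bf, cd, de, df, ef
  2-simplices (6): abf, acd, ade, aef, bcd, bdf

Hence C_0 ≅ Z^6, C_1 ≅ Z^12, C_2 ≅ Z^6.

Boundary ∂_1: C_1 → C_0 sends each edge [p,q] (with p < q) to q − p. For instance
  ∂df = f − d.
The resulting 6×12 matrix has rank 5, and its Smith normal form has invariant factors (1,1,1,1,1).

∂_2: C_2 → C_1 maps a triangle to the signed sum of its edges. For instance
  ∂bdf = df − bf + bd,
  ∂acd = cd − ad + ac.
This gives a 12×6 integer matrix of rank 6; reducing to Smith normal form yields diagonal entries (1,1,1,1,1,1).

Reading off H_k = ker ∂_k / im ∂_{k+1}:

  H_2: rank ker ∂_2 − rank ∂_3 = (6 − 6) − 0 = 0, and there is no ∂_3, so H_2 ≅ 0.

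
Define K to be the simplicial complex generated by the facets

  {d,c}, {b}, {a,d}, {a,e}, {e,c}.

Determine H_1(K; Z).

H_1 = Z.

Fix the vertex order a < b < c < d < e and write every simplex with vertices in increasing order. Then dim K = 1 and the simplices of K are:

  0-simplices (5): a, b, c, d, e
  1-simplices (4): ad, ae, cd, ce

giving chain groups C_0 ≅ Z^5, C_1 ≅ Z^4.

∂_1: C_1 → C_0 is given by ∂[p,q] = [q] − [p].
The resulting 5×4 matrix has rank 3, and its Smith normal form has invariant factors (1,1,1).

From H_k ≅ ker(∂_k) / im(∂_{k+1}) we obtain:

  H_1: rank ker ∂_1 − rank ∂_2 = (4 − 3) − 0 = 1, and there is no ∂_2, so H_1 = Z.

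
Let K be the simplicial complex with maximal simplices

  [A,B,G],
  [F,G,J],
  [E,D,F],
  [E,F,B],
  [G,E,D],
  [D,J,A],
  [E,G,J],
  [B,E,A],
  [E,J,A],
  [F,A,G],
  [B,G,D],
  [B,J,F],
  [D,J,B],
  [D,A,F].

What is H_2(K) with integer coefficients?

H_2 = Z.

K has 7 vertices, 21 edges, 14 triangles.
rank ∂_2 = 13, rank ∂_3 = 0 ⇒ b_2 = 14 − 13 − 0 = 1. So H_2 ≅ Z.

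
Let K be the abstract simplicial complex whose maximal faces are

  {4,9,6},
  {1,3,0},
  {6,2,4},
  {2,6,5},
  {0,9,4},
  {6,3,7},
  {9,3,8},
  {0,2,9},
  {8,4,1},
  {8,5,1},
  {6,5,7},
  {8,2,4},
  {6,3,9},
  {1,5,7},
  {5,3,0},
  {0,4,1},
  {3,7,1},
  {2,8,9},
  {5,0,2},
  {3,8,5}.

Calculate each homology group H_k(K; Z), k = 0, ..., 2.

Order the vertices as 0 < 1 < 2 < 3 < 4 < 5 < 6 < 7 < 8 < 9. Listing each simplex with vertices in this order, K has dimension 2 with simplices:

  0-simplices (10): [0], [1], [2], [3], [4], [5], [6], [7], [8], [9]
  1-simplices (30): (30 of them)
  2-simplices (20): (20 of them)

so the chain groups are C_0 ≅ Z^10, C_1 ≅ Z^30, C_2 ≅ Z^20.

Boundary ∂_1: C_1 → C_0 maps an edge to its endpoints' difference, ∂[p,q] = q − p.
As a 10×30 matrix over Z this has rank 9, with invariant factors (1,1,1,1,1,1,1,1,1).

The boundary map ∂_2: C_2 → C_1 acts by ∂[p,q,r] = [q,r] − [p,r] + [p,q]. For instance
  ∂[2,8,9] = [8,9] − [2,9] + [2,8],
  ∂[5,6,7] = [6,7] − [5,7] + [5,6].
The resulting 30×20 matrix has rank 20, and its Smith normal form has invariant factors (1,1,1,1,1,1,1,1,1,1,1,1,1,1,1,1,1,1,1,2).

Computing H_k = (kernel of ∂_k) / (image of ∂_{k+1}):

  H_0: rank C_0 − rank ∂_1 = 10 − 9 = 1, and the invariant factors of ∂_1 are all 1, so H_0 = Z.
  H_1: rank ker ∂_1 − rank ∂_2 = (30 − 9) − 20 = 1, and ∂_2 has invariant factor 2 > 1, so H_1 = Z ⊕ Z/2Z.
  H_2: rank ker ∂_2 − rank ∂_3 = (20 − 20) − 0 = 0, and there is no ∂_3, so H_2 = 0.

H_0 = Z,  H_1 = Z ⊕ Z/2Z,  H_2 = 0.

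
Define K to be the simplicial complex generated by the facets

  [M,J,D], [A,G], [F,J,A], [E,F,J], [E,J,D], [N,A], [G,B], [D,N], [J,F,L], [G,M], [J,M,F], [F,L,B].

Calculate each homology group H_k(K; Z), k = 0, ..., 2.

H_0 = Z,  H_1 = Z^3,  H_2 = 0.

We work with the vertex ordering A < B < D < E < F < G < J < L < M < N. The simplices of K, each written with vertices in increasing order, are:

  0-simplices (10): A, B, D, E, F, G, J, L, M, N
  1-simplices (19): AF, AG, AJ, AN, BF, BG, BL, DE, DJ, DM, DN, EF, EJ, FJ, FL, FM, GM, JL, JM
  2-simplices (7): AFJ, BFL, DEJ, DJM, EFJ, FJL, FJM

Hence C_0 ≅ Z^10, C_1 ≅ Z^19, C_2 ≅ Z^7.

The boundary map ∂_1: C_1 → C_0 maps an edge to its endpoints' difference, ∂[p,q] = q − p. For instance
  ∂DN = N − D.
As a 10×19 matrix over Z this has rank 9, with invariant factors (1,1,1,1,1,1,1,1,1).

The boundary map ∂_2: C_2 → C_1 acts by ∂[p,q,r] = [q,r] − [p,r] + [p,q]. For instance
  ∂FJM = JM − FM + FJ,
  ∂DEJ = EJ − DJ + DE.
This gives a 19×7 integer matrix of rank 7; reducing to Smith normal form yields diagonal entries (1,1,1,1,1,1,1).

From H_k ≅ ker(∂_k) / im(∂_{k+1}) we obtain:

  H_0: rank C_0 − rank ∂_1 = 10 − 9 = 1, and the invariant factors of ∂_1 are all 1, so H_0 = Z.
  H_1: rank ker ∂_1 − rank ∂_2 = (19 − 9) − 7 = 3, and the invariant factors of ∂_2 are all 1, so H_1 = Z^3.
  H_2: rank ker ∂_2 − rank ∂_3 = (7 − 7) − 0 = 0, and there is no ∂_3, so H_2 = 0.

As a check, the Euler characteristic is 10 − 19 + 7 = -2, which agrees with 1 − 3 + 0 = -2.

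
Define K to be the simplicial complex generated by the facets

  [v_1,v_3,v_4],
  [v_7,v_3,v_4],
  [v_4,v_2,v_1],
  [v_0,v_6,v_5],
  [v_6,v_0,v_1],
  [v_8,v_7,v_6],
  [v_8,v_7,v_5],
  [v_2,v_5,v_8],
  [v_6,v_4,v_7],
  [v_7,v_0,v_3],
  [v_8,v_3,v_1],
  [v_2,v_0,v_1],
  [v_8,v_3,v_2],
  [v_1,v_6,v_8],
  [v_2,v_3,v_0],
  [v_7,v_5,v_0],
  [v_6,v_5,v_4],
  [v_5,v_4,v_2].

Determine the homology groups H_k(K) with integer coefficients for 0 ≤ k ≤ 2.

H_0 = Z,  H_1 = Z ⊕ Z/2,  H_2 = 0.

K has 9 vertices, 27 edges, 18 triangles.
rank ∂_0 = 0, rank ∂_1 = 8 ⇒ b_0 = 9 − 0 − 8 = 1; all invariant factors of ∂_1 are 1 so no torsion. So H_0 = Z.
rank ∂_1 = 8, rank ∂_2 = 18 ⇒ b_1 = 27 − 8 − 18 = 1; ∂_2 has invariant factor(s) [2] giving torsion. So H_1 = Z ⊕ Z/2.
rank ∂_2 = 18, rank ∂_3 = 0 ⇒ b_2 = 18 − 18 − 0 = 0. So H_2 = 0.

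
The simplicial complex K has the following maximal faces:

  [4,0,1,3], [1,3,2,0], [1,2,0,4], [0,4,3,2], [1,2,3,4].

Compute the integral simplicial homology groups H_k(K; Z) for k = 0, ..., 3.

H_0 ≅ Z,  H_1 = 0,  H_2 = 0,  H_3 ≅ Z.

We work with the vertex ordering 0 < 1 < 2 < 3 < 4. The simplices of K, each written with vertices in increasing order, are:

  0-simplices (5): [0], [1], [2], [3], [4]
  1-simplices (10): [0,1], [0,2], [0,3], [0,4], [1,2], [1,3], [1,4], [2,3], [2,4], [3,4]
  2-simplices (10): [0,1,2], [0,1,3], [0,1,4], [0,2,3], [0,2,4], [0,3,4], [1,2,3], [1,2,4], [1,3,4], [2,3,4]
  3-simplices (5): [0,1,2,3], [0,1,2,4], [0,1,3,4], [0,2,3,4], [1,2,3,4]

Hence C_0 ≅ Z^5, C_1 ≅ Z^10, C_2 ≅ Z^10, C_3 ≅ Z^5.

Boundary ∂_1: C_1 → C_0 maps an edge to its endpoints' difference, ∂[p,q] = q − p.
The resulting 5×10 matrix has rank 4, and its Smith normal form has invariant factors (1,1,1,1).

Boundary ∂_2: C_2 → C_1 sends each 2-simplex [p,q,r] to [q,r] − [p,r] + [p,q]. For instance
  ∂[1,3,4] = [3,4] − [1,4] + [1,3],
  ∂[0,1,4] = [1,4] − [0,4] + [0,1].
This gives a 10×10 integer matrix of rank 6; reducing to Smith normal form yields diagonal entries (1,1,1,1,1,1).

∂_3: C_3 → C_2 sends each 3-simplex σ to the alternating sum Σ_i (−1)^i (σ with its i-th vertex removed). For instance
  ∂[0,1,3,4] = [1,3,4] − [0,3,4] + [0,1,4] − [0,1,3],
  ∂[0,2,3,4] = [2,3,4] − [0,3,4] + [0,2,4] − [0,2,3].
The resulting 10×5 matrix has rank 4, and its Smith normal form has invariant factors (1,1,1,1).

Computing H_k = (kernel of ∂_k) / (image of ∂_{k+1}):

  H_0: rank C_0 − rank ∂_1 = 5 − 4 = 1, and the invariant factors of ∂_1 are all 1, so H_0 = Z.
  H_1: rank ker ∂_1 − rank ∂_2 = (10 − 4) − 6 = 0, and the invariant factors of ∂_2 are all 1, so H_1 = 0.
  H_2: rank ker ∂_2 − rank ∂_3 = (10 − 6) − 4 = 0, and the invariant factors of ∂_3 are all 1, so H_2 = 0.
  H_3: rank ker ∂_3 − rank ∂_4 = (5 − 4) − 0 = 1, and there is no ∂_4, so H_3 = Z.

As a check, the Euler characteristic is 5 − 10 + 10 − 5 = 0, which agrees with 1 − 0 + 0 − 1 = 0.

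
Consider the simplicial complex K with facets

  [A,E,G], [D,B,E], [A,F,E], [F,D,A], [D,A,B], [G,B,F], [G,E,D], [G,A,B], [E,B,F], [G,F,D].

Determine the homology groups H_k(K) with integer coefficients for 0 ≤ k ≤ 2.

Order the vertices as A < B < D < E < F < G. Listing each simplex with vertices in this order, K has dimension 2 with simplices:

  0-simplices (6): A, B, D, E, F, G
  1-simplices (15): AB, AD, AE, AF, AG, BD, BE, BF, BG, DE, DF, DG, EF, EG, FG
  2-simplices (10): ABD, ABG, ADF, AEF, AEG, BDE, BEF, BFG, DEG, DFG

so the chain groups are C_0 ≅ Z^6, C_1 ≅ Z^15, C_2 ≅ Z^10.

Boundary ∂_1: C_1 → C_0 maps an edge to its endpoints' difference, ∂[p,q] = q − p.
The 6×15 boundary matrix has rank 5 and Smith normal form diag(1,1,1,1,1).

The boundary map ∂_2: C_2 → C_1 acts by ∂[p,q,r] = [q,r] − [p,r] + [p,q]. For instance
  ∂ADF = DF − AF + AD,
  ∂BEF = EF − BF + BE.
The 15×10 boundary matrix has rank 10 and Smith normal form diag(1,1,1,1,1,1,1,1,1,2).

From H_k ≅ ker(∂_k) / im(∂_{k+1}) we obtain:

  H_0: rank C_0 − rank ∂_1 = 6 − 5 = 1, and the invariant factors of ∂_1 are all 1, so H_0 = Z.
  H_1: rank ker ∂_1 − rank ∂_2 = (15 − 5) − 10 = 0, and ∂_2 has invariant factor 2 > 1, so H_1 = Z_2.
  H_2: rank ker ∂_2 − rank ∂_3 = (10 − 10) − 0 = 0, and there is no ∂_3, so H_2 = 0.

H_0 = Z,  H_1 = Z_2,  H_2 = 0.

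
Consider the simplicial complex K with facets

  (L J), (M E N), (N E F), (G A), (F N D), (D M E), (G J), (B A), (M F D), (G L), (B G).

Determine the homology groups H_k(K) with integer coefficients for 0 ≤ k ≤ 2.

Order the vertices as A < B < D < E < F < G < J < L < M < N. Listing each simplex with vertices in this order, K has dimension 2 with simplices:

  0-simplices (10): A, B, D, E, F, G, J, L, M, N
  1-simplices (16): AB, AG, BG, DE, DF, DM, DN, EF, EM, EN, FM, FN, GJ, GL, JL, MN
  2-simplices (5): DEM, DFM, DFN, EFN, EMN

giving chain groups C_0 ≅ Z^10, C_1 ≅ Z^16, C_2 ≅ Z^5.

The boundary map ∂_1: C_1 → C_0 maps an edge to its endpoints' difference, ∂[p,q] = q − p. For instance
  ∂DE = E − D.
This gives a 10×16 integer matrix of rank 8; reducing to Smith normal form yields diagonal entries (1,1,1,1,1,1,1,1).

∂_2: C_2 → C_1 maps a triangle to the signed sum of its edges. For instance
  ∂DFM = FM − DM + DF,
  ∂EFN = FN − EN + EF.
The resulting 16×5 matrix has rank 5, and its Smith normal form has invariant factors (1,1,1,1,1).

Reading off H_k = ker ∂_k / im ∂_{k+1}:

  H_0: rank C_0 − rank ∂_1 = 10 − 8 = 2, and the invariant factors of ∂_1 are all 1, so H_0 = Z^2.
  H_1: rank ker ∂_1 − rank ∂_2 = (16 − 8) − 5 = 3, and the invariant factors of ∂_2 are all 1, so H_1 = Z^3.
  H_2: rank ker ∂_2 − rank ∂_3 = (5 − 5) − 0 = 0, and there is no ∂_3, so H_2 = 0.

(K is a triangulation of the disjoint union of the Möbius band and a wedge of 2 circles.)

H_0 = Z^2,  H_1 = Z^3,  H_2 = 0.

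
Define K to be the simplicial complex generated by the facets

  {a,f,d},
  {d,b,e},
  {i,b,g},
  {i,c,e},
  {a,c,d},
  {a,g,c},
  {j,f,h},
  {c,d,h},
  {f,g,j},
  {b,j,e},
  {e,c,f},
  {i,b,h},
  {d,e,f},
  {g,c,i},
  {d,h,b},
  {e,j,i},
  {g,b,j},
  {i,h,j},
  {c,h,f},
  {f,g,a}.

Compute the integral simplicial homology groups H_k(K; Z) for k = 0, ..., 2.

Fix the vertex order a < b < c < d < e < f < g < h < i < j and write every simplex with vertices in increasing order. Then dim K = 2 and the simplices of K are:

  0-simplices (10): a, b, c, d, e, f, g, h, i, j
  1-simplices (30): ac, ad, af, ag, bd, be, bg, bh, bi, bj, cd, ce, cf, cg, ch, ci, de, df, dh, ef, ei, ej, fg, fh, fj, gi, gj, hi, hj, ij
  2-simplices (20): acd, acg, adf, afg, bde, bdh, bej, bgi, bgj, bhi, cdh, cef, cei, cfh, cgi, def, eij, fgj, fhj, hij

giving chain groups C_0 ≅ Z^10, C_1 ≅ Z^30, C_2 ≅ Z^20.

∂_1: C_1 → C_0 sends each edge [p,q] (with p < q) to q − p. For instance
  ∂gj = j − g.
The 10×30 boundary matrix has rank 9 and Smith normal form diag(1,1,1,1,1,1,1,1,1).

∂_2: C_2 → C_1 acts by ∂[p,q,r] = [q,r] − [p,r] + [p,q]. For instance
  ∂hij = ij − hj + hi,
  ∂bgj = gj − bj + bg.
The 30×20 boundary matrix has rank 20 and Smith normal form diag(1,1,1,1,1,1,1,1,1,1,1,1,1,1,1,1,1,1,1,2).

Computing H_k = (kernel of ∂_k) / (image of ∂_{k+1}):

  H_0: rank C_0 − rank ∂_1 = 10 − 9 = 1, and the invariant factors of ∂_1 are all 1, so H_0 = Z.
  H_1: rank ker ∂_1 − rank ∂_2 = (30 − 9) − 20 = 1, and ∂_2 has invariant factor 2 > 1, so H_1 = Z ⊕ Z/2Z.
  H_2: rank ker ∂_2 − rank ∂_3 = (20 − 20) − 0 = 0, and there is no ∂_3, so H_2 = 0.

As a check, the Euler characteristic is 10 − 30 + 20 = 0, which agrees with 1 − 1 + 0 = 0.

H_0 ≅ Z,  H_1 ≅ Z ⊕ Z/2Z,  H_2 = 0.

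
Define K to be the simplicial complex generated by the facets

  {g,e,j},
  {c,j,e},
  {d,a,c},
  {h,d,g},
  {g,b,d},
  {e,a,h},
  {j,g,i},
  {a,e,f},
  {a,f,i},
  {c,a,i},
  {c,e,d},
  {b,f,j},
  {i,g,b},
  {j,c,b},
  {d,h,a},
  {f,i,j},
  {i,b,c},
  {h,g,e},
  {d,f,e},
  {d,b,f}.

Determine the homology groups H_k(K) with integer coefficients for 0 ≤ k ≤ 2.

We work with the vertex ordering a < b < c < d < e < f < g < h < i < j. The simplices of K, each written with vertices in increasing order, are:

  0-simplices (10): a, b, c, d, e, f, g, h, i, j
  1-simplices (30): ac, ad, ae, af, ah, ai, bc, bd, bf, bg, bi, bj, cd, ce, ci, cj, de, df, dg, dh, ef, eg, eh, ej, fi, fj, gh, gi, gj, ij
  2-simplices (20): acd, aci, adh, aef, aeh, afi, bci, bcj, bdf, bdg, bfj, bgi, cde, cej, def, dgh, egh, egj, fij, gij

Hence C_0 ≅ Z^10, C_1 ≅ Z^30, C_2 ≅ Z^20.

The boundary map ∂_1: C_1 → C_0 is given by ∂[p,q] = [q] − [p]. For instance
  ∂bf = f − b.
As a 10×30 matrix over Z this has rank 9, with invariant factors (1,1,1,1,1,1,1,1,1).

The boundary map ∂_2: C_2 → C_1 maps a triangle to the signed sum of its edges. For instance
  ∂bci = ci − bi + bc,
  ∂bcj = cj − bj + bc.
The 30×20 boundary matrix has rank 20 and Smith normal form diag(1,1,1,1,1,1,1,1,1,1,1,1,1,1,1,1,1,1,1,2).

Computing H_k = (kernel of ∂_k) / (image of ∂_{k+1}):

  H_0: rank C_0 − rank ∂_1 = 10 − 9 = 1, and the invariant factors of ∂_1 are all 1, so H_0 = Z.
  H_1: rank ker ∂_1 − rank ∂_2 = (30 − 9) − 20 = 1, and ∂_2 has invariant factor 2 > 1, so H_1 = Z × Z/2.
  H_2: rank ker ∂_2 − rank ∂_3 = (20 − 20) − 0 = 0, and there is no ∂_3, so H_2 = 0.

H_0 = Z,  H_1 = Z × Z/2,  H_2 = 0.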